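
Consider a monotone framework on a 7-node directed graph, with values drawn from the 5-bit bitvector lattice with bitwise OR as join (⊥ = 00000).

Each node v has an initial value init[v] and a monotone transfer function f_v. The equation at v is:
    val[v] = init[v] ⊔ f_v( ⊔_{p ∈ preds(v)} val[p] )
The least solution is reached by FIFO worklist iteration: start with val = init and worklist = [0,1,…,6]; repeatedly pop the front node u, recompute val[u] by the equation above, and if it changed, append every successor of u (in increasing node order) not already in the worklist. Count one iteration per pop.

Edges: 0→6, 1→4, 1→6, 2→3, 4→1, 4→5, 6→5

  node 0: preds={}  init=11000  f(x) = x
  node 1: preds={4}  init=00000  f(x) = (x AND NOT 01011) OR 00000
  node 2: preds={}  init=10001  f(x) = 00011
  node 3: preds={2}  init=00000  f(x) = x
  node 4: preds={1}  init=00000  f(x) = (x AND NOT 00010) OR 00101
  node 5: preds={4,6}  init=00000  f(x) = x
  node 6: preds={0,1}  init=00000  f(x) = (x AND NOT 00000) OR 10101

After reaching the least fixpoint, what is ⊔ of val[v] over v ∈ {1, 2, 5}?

11111

Trace (11 dequeues):
  [1] u=0 | in 00000 | out 11000 | ==
  [2] u=1 | in 00000 | out 00000 | ==
  [3] u=2 | in 00000 | out 10011 | prev 10001 | push {}
  [4] u=3 | in 10011 | out 10011 | prev 00000 | push {}
  [5] u=4 | in 00000 | out 00101 | prev 00000 | push {1}
  [6] u=5 | in 00101 | out 00101 | prev 00000 | push {}
  [7] u=6 | in 11000 | out 11101 | prev 00000 | push {5}
  [8] u=1 | in 00101 | out 00100 | prev 00000 | push {4,6}
  [9] u=5 | in 11101 | out 11101 | prev 00101 | push {}
  [10] u=4 | in 00100 | out 00101 | ==
  [11] u=6 | in 11100 | out 11101 | ==

Converged values:
  [0] 11000
  [1] 00100
  [2] 10011
  [3] 10011
  [4] 00101
  [5] 11101
  [6] 11101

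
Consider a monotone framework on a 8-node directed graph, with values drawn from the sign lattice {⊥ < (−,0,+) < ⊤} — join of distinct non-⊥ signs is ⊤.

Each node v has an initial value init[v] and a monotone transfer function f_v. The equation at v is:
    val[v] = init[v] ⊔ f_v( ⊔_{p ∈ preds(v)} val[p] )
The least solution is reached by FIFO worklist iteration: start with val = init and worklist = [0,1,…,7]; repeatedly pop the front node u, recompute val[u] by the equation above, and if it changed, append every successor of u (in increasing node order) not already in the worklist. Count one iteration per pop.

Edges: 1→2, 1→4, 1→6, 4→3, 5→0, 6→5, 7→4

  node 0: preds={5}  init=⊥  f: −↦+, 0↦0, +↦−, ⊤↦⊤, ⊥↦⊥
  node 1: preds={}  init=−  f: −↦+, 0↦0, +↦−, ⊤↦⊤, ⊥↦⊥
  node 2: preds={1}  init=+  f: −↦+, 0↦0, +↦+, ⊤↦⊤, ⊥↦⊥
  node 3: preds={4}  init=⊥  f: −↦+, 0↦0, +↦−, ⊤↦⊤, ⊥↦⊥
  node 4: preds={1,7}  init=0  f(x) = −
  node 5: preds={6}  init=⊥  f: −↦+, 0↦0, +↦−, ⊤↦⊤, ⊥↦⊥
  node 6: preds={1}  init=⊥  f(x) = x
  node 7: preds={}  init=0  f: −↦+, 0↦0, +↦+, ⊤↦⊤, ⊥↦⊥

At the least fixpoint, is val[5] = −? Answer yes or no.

Trace (11 dequeues):
  [1] u=0 | in ⊥ | out ⊥ | ==
  [2] u=1 | in ⊥ | out − | ==
  [3] u=2 | in − | out + | ==
  [4] u=3 | in 0 | out 0 | prev ⊥ | push {}
  [5] u=4 | in ⊤ | out ⊤ | prev 0 | push {3}
  [6] u=5 | in ⊥ | out ⊥ | ==
  [7] u=6 | in − | out − | prev ⊥ | push {5}
  [8] u=7 | in ⊥ | out 0 | ==
  [9] u=3 | in ⊤ | out ⊤ | prev 0 | push {}
  [10] u=5 | in − | out + | prev ⊥ | push {0}
  [11] u=0 | in + | out − | prev ⊥ | push {}

Converged values:
  [0] −
  [1] −
  [2] +
  [3] ⊤
  [4] ⊤
  [5] +
  [6] −
  [7] 0

no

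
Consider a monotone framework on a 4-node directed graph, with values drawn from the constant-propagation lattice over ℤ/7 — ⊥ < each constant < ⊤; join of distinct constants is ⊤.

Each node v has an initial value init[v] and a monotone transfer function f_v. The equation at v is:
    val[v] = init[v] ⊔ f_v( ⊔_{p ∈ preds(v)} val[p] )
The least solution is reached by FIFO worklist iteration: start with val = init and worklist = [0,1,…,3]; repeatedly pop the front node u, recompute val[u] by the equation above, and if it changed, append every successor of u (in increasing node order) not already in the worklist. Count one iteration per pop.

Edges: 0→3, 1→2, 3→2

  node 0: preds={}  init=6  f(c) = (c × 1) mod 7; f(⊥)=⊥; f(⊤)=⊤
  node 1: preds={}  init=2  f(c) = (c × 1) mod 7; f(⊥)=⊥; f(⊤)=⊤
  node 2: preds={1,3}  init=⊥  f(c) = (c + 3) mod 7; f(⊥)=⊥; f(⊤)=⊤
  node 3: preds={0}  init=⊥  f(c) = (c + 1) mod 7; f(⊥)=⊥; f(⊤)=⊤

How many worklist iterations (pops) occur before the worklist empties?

5

Trace (5 dequeues):
  [1] u=0 | in ⊥ | out 6 | ==
  [2] u=1 | in ⊥ | out 2 | ==
  [3] u=2 | in 2 | out 5 | prev ⊥ | push {}
  [4] u=3 | in 6 | out 0 | prev ⊥ | push {2}
  [5] u=2 | in ⊤ | out ⊤ | prev 5 | push {}

Converged values:
  [0] 6
  [1] 2
  [2] ⊤
  [3] 0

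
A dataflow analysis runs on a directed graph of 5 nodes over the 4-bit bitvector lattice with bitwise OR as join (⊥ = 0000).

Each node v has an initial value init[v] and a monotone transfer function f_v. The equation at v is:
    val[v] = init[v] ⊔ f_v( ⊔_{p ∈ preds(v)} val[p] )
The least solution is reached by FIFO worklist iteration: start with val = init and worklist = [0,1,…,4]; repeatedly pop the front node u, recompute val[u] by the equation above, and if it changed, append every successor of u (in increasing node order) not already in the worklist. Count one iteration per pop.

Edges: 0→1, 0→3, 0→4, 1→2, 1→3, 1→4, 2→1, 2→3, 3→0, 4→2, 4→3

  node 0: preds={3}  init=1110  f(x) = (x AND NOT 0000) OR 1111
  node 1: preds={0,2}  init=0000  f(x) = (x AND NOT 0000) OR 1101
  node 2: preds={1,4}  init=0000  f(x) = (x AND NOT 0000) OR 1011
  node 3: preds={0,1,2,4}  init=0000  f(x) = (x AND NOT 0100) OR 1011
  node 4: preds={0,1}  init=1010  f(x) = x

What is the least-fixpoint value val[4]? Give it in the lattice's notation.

1111

Worklist (9 pops):
  #1 pop 0: in=0000 → 1111 (was 1110); enqueue []
  #2 pop 1: in=1111 → 1111 (was 0000); enqueue []
  #3 pop 2: in=1111 → 1111 (was 0000); enqueue [1]
  #4 pop 3: in=1111 → 1011 (was 0000); enqueue [0]
  #5 pop 4: in=1111 → 1111 (was 1010); enqueue [2,3]
  #6 pop 1: in=1111 → 1111 (no change)
  #7 pop 0: in=1011 → 1111 (no change)
  #8 pop 2: in=1111 → 1111 (no change)
  #9 pop 3: in=1111 → 1011 (no change)

Fixpoint:
  val[0] = 1111
  val[1] = 1111
  val[2] = 1111
  val[3] = 1011
  val[4] = 1111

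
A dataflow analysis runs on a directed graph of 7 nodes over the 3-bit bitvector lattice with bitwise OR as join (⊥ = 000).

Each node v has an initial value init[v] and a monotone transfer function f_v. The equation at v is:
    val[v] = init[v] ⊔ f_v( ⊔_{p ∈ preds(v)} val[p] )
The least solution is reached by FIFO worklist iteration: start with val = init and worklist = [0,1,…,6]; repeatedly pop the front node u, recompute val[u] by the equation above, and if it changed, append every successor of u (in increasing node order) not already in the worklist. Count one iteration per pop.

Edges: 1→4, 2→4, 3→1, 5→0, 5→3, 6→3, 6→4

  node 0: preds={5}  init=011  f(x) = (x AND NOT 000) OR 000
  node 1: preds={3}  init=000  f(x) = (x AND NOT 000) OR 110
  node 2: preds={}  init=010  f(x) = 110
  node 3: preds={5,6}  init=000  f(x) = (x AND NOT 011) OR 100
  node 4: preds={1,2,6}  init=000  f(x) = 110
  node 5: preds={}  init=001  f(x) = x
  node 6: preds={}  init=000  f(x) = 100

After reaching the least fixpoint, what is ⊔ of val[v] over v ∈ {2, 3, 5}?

Trace (10 dequeues):
  [1] u=0 | in 001 | out 011 | ==
  [2] u=1 | in 000 | out 110 | prev 000 | push {}
  [3] u=2 | in 000 | out 110 | prev 010 | push {}
  [4] u=3 | in 001 | out 100 | prev 000 | push {1}
  [5] u=4 | in 110 | out 110 | prev 000 | push {}
  [6] u=5 | in 000 | out 001 | ==
  [7] u=6 | in 000 | out 100 | prev 000 | push {3,4}
  [8] u=1 | in 100 | out 110 | ==
  [9] u=3 | in 101 | out 100 | ==
  [10] u=4 | in 110 | out 110 | ==

Converged values:
  [0] 011
  [1] 110
  [2] 110
  [3] 100
  [4] 110
  [5] 001
  [6] 100

111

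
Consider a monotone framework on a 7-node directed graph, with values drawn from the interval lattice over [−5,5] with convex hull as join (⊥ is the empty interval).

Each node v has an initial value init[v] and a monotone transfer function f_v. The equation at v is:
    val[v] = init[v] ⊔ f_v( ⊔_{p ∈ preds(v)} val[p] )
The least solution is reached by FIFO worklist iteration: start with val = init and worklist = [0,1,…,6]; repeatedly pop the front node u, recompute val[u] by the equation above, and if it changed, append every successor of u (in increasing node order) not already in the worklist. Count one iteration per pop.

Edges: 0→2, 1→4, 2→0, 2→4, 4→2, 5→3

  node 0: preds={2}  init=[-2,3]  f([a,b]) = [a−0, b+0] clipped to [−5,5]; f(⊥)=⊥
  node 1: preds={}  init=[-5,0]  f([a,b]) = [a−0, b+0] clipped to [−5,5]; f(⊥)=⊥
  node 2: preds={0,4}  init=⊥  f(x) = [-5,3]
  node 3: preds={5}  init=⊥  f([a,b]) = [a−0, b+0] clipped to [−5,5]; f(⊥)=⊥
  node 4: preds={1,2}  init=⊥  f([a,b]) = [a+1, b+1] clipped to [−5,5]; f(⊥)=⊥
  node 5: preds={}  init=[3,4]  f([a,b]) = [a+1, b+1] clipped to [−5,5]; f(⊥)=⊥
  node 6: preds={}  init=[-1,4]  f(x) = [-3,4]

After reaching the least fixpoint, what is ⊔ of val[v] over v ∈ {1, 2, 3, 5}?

[-5,4]

Trace (9 dequeues):
  [1] u=0 | in ⊥ | out [-2,3] | ==
  [2] u=1 | in ⊥ | out [-5,0] | ==
  [3] u=2 | in [-2,3] | out [-5,3] | prev ⊥ | push {0}
  [4] u=3 | in [3,4] | out [3,4] | prev ⊥ | push {}
  [5] u=4 | in [-5,3] | out [-4,4] | prev ⊥ | push {2}
  [6] u=5 | in ⊥ | out [3,4] | ==
  [7] u=6 | in ⊥ | out [-3,4] | prev [-1,4] | push {}
  [8] u=0 | in [-5,3] | out [-5,3] | prev [-2,3] | push {}
  [9] u=2 | in [-5,4] | out [-5,3] | ==

Converged values:
  [0] [-5,3]
  [1] [-5,0]
  [2] [-5,3]
  [3] [3,4]
  [4] [-4,4]
  [5] [3,4]
  [6] [-3,4]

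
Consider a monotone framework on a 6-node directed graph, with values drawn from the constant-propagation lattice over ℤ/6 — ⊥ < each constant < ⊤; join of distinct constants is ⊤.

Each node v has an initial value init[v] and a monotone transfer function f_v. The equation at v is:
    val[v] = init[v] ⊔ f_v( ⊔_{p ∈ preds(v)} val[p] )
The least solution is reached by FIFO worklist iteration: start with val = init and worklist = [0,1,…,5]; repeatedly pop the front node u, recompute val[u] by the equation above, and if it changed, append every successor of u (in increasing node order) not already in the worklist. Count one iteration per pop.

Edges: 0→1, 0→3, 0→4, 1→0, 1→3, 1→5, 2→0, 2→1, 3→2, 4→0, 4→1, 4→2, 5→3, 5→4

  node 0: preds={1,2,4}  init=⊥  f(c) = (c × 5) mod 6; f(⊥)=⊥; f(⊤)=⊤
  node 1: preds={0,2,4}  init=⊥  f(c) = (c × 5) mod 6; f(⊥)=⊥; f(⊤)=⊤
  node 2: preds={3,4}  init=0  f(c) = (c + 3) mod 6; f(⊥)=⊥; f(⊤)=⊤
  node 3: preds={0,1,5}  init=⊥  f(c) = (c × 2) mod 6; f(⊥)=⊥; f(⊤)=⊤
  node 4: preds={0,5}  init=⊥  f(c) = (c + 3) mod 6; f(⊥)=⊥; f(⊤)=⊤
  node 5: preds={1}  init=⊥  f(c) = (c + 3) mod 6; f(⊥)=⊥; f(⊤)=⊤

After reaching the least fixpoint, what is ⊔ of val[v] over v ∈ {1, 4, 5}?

Iteration log — 17 steps:
  step 1. node 0  ⊔preds=0  new=0  old=⊥  +wl: 
  step 2. node 1  ⊔preds=0  new=0  old=⊥  +wl: 0
  step 3. node 2  ⊔preds=⊥  new=0  stable
  step 4. node 3  ⊔preds=0  new=0  old=⊥  +wl: 2
  step 5. node 4  ⊔preds=0  new=3  old=⊥  +wl: 1
  step 6. node 5  ⊔preds=0  new=3  old=⊥  +wl: 3,4
  step 7. node 0  ⊔preds=⊤  new=⊤  old=0  +wl: 
  step 8. node 2  ⊔preds=⊤  new=⊤  old=0  +wl: 0
  step 9. node 1  ⊔preds=⊤  new=⊤  old=0  +wl: 5
  step 10. node 3  ⊔preds=⊤  new=⊤  old=0  +wl: 2
  step 11. node 4  ⊔preds=⊤  new=⊤  old=3  +wl: 1
  step 12. node 0  ⊔preds=⊤  new=⊤  stable
  step 13. node 5  ⊔preds=⊤  new=⊤  old=3  +wl: 3,4
  step 14. node 2  ⊔preds=⊤  new=⊤  stable
  step 15. node 1  ⊔preds=⊤  new=⊤  stable
  step 16. node 3  ⊔preds=⊤  new=⊤  stable
  step 17. node 4  ⊔preds=⊤  new=⊤  stable

Least fixpoint reached:
  node 0: ⊤
  node 1: ⊤
  node 2: ⊤
  node 3: ⊤
  node 4: ⊤
  node 5: ⊤

⊤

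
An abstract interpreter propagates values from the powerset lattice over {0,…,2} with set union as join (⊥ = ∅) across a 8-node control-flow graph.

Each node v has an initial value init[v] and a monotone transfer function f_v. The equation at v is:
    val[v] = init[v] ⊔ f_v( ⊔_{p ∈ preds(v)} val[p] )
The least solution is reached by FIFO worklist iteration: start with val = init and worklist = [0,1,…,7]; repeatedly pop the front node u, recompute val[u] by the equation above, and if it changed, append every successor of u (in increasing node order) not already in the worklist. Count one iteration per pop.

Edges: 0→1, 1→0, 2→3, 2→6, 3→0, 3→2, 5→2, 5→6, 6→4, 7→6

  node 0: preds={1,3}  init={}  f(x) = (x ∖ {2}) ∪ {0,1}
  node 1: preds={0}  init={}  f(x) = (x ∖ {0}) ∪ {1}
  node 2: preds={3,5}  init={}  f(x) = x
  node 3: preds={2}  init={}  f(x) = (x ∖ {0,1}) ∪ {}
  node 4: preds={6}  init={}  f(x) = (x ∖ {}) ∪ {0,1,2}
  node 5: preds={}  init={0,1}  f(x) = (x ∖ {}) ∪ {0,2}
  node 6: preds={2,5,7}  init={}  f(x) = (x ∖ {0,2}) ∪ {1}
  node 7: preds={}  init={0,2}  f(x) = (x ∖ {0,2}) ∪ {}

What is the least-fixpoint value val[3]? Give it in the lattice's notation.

Trace (15 dequeues):
  [1] u=0 | in {} | out {0,1} | prev {} | push {}
  [2] u=1 | in {0,1} | out {1} | prev {} | push {0}
  [3] u=2 | in {0,1} | out {0,1} | prev {} | push {}
  [4] u=3 | in {0,1} | out {} | ==
  [5] u=4 | in {} | out {0,1,2} | prev {} | push {}
  [6] u=5 | in {} | out {0,1,2} | prev {0,1} | push {2}
  [7] u=6 | in {0,1,2} | out {1} | prev {} | push {4}
  [8] u=7 | in {} | out {0,2} | ==
  [9] u=0 | in {1} | out {0,1} | ==
  [10] u=2 | in {0,1,2} | out {0,1,2} | prev {0,1} | push {3,6}
  [11] u=4 | in {1} | out {0,1,2} | ==
  [12] u=3 | in {0,1,2} | out {2} | prev {} | push {0,2}
  [13] u=6 | in {0,1,2} | out {1} | ==
  [14] u=0 | in {1,2} | out {0,1} | ==
  [15] u=2 | in {0,1,2} | out {0,1,2} | ==

Converged values:
  [0] {0,1}
  [1] {1}
  [2] {0,1,2}
  [3] {2}
  [4] {0,1,2}
  [5] {0,1,2}
  [6] {1}
  [7] {0,2}

{2}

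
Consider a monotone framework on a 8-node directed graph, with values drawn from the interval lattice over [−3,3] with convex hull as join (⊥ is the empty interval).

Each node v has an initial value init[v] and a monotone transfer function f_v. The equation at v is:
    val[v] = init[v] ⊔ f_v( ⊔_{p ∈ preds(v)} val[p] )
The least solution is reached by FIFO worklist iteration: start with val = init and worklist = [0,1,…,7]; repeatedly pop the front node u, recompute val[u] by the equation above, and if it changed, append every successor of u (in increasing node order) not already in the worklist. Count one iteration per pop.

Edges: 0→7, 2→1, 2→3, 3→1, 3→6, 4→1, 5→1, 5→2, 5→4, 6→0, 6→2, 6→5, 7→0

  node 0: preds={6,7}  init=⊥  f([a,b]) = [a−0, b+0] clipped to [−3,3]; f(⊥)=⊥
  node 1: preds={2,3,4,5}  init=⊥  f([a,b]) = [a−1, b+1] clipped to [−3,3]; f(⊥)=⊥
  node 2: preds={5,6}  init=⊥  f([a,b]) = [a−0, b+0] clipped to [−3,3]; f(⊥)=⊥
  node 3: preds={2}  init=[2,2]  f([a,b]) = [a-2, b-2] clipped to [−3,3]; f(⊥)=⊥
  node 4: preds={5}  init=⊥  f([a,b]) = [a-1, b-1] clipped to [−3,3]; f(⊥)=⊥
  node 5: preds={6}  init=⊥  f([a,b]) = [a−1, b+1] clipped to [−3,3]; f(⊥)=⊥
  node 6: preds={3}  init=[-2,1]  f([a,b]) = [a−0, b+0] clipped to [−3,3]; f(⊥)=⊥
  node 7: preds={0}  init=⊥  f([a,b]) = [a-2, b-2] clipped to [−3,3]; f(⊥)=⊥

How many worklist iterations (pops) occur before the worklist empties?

21

Worklist (21 pops):
  #1 pop 0: in=[-2,1] → [-2,1] (was ⊥); enqueue []
  #2 pop 1: in=[2,2] → [1,3] (was ⊥); enqueue []
  #3 pop 2: in=[-2,1] → [-2,1] (was ⊥); enqueue [1]
  #4 pop 3: in=[-2,1] → [-3,2] (was [2,2]); enqueue []
  #5 pop 4: in=⊥ → ⊥ (no change)
  #6 pop 5: in=[-2,1] → [-3,2] (was ⊥); enqueue [2,4]
  #7 pop 6: in=[-3,2] → [-3,2] (was [-2,1]); enqueue [0,5]
  #8 pop 7: in=[-2,1] → [-3,-1] (was ⊥); enqueue []
  #9 pop 1: in=[-3,2] → [-3,3] (was [1,3]); enqueue []
  #10 pop 2: in=[-3,2] → [-3,2] (was [-2,1]); enqueue [1,3]
  #11 pop 4: in=[-3,2] → [-3,1] (was ⊥); enqueue []
  #12 pop 0: in=[-3,2] → [-3,2] (was [-2,1]); enqueue [7]
  #13 pop 5: in=[-3,2] → [-3,3] (was [-3,2]); enqueue [2,4]
  #14 pop 1: in=[-3,3] → [-3,3] (no change)
  #15 pop 3: in=[-3,2] → [-3,2] (no change)
  #16 pop 7: in=[-3,2] → [-3,0] (was [-3,-1]); enqueue [0]
  #17 pop 2: in=[-3,3] → [-3,3] (was [-3,2]); enqueue [1,3]
  #18 pop 4: in=[-3,3] → [-3,2] (was [-3,1]); enqueue []
  #19 pop 0: in=[-3,2] → [-3,2] (no change)
  #20 pop 1: in=[-3,3] → [-3,3] (no change)
  #21 pop 3: in=[-3,3] → [-3,2] (no change)

Fixpoint:
  val[0] = [-3,2]
  val[1] = [-3,3]
  val[2] = [-3,3]
  val[3] = [-3,2]
  val[4] = [-3,2]
  val[5] = [-3,3]
  val[6] = [-3,2]
  val[7] = [-3,0]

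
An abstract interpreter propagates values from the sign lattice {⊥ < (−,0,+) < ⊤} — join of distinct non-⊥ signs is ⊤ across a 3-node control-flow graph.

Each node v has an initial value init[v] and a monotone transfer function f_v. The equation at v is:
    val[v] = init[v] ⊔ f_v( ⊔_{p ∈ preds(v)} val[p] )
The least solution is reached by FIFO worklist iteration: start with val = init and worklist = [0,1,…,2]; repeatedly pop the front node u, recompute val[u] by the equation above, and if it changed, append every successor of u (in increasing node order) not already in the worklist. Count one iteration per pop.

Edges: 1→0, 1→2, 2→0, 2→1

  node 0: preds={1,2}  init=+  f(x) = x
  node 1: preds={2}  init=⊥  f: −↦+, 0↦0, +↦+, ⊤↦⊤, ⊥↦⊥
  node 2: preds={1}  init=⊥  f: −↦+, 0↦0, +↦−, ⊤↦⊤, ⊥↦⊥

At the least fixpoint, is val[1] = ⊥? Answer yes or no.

yes

Iteration log — 3 steps:
  step 1. node 0  ⊔preds=⊥  new=+  stable
  step 2. node 1  ⊔preds=⊥  new=⊥  stable
  step 3. node 2  ⊔preds=⊥  new=⊥  stable

Least fixpoint reached:
  node 0: +
  node 1: ⊥
  node 2: ⊥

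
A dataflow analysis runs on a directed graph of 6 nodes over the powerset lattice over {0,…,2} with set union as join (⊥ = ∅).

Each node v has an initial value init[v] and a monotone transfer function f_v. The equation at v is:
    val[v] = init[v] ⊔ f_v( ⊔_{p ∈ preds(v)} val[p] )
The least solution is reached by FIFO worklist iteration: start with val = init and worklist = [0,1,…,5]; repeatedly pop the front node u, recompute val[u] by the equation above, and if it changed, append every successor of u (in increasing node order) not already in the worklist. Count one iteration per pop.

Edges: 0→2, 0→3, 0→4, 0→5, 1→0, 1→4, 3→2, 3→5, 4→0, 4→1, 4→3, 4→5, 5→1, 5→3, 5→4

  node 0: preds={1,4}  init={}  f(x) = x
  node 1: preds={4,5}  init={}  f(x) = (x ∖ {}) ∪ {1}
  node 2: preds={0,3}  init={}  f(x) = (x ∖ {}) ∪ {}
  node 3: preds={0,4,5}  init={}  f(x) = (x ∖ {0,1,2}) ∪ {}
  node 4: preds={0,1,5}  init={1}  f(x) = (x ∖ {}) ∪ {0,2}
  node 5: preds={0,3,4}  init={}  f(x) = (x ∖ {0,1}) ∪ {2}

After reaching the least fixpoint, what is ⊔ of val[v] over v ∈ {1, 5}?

Iteration log — 13 steps:
  step 1. node 0  ⊔preds={1}  new={1}  old={}  +wl: 
  step 2. node 1  ⊔preds={1}  new={1}  old={}  +wl: 0
  step 3. node 2  ⊔preds={1}  new={1}  old={}  +wl: 
  step 4. node 3  ⊔preds={1}  new={}  stable
  step 5. node 4  ⊔preds={1}  new={0,1,2}  old={1}  +wl: 1,3
  step 6. node 5  ⊔preds={0,1,2}  new={2}  old={}  +wl: 4
  step 7. node 0  ⊔preds={0,1,2}  new={0,1,2}  old={1}  +wl: 2,5
  step 8. node 1  ⊔preds={0,1,2}  new={0,1,2}  old={1}  +wl: 0
  step 9. node 3  ⊔preds={0,1,2}  new={}  stable
  step 10. node 4  ⊔preds={0,1,2}  new={0,1,2}  stable
  step 11. node 2  ⊔preds={0,1,2}  new={0,1,2}  old={1}  +wl: 
  step 12. node 5  ⊔preds={0,1,2}  new={2}  stable
  step 13. node 0  ⊔preds={0,1,2}  new={0,1,2}  stable

Least fixpoint reached:
  node 0: {0,1,2}
  node 1: {0,1,2}
  node 2: {0,1,2}
  node 3: {}
  node 4: {0,1,2}
  node 5: {2}

{0,1,2}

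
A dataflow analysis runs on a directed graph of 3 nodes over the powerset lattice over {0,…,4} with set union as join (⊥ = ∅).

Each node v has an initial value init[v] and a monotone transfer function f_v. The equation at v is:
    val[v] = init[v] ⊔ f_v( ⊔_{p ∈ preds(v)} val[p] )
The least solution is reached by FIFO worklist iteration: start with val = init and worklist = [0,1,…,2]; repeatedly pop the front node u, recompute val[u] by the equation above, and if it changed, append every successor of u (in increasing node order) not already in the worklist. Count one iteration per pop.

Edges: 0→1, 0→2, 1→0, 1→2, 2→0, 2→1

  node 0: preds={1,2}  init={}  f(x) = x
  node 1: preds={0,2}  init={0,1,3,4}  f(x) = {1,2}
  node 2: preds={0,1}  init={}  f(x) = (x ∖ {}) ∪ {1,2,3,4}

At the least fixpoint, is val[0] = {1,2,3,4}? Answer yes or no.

no

Trace (6 dequeues):
  [1] u=0 | in {0,1,3,4} | out {0,1,3,4} | prev {} | push {}
  [2] u=1 | in {0,1,3,4} | out {0,1,2,3,4} | prev {0,1,3,4} | push {0}
  [3] u=2 | in {0,1,2,3,4} | out {0,1,2,3,4} | prev {} | push {1}
  [4] u=0 | in {0,1,2,3,4} | out {0,1,2,3,4} | prev {0,1,3,4} | push {2}
  [5] u=1 | in {0,1,2,3,4} | out {0,1,2,3,4} | ==
  [6] u=2 | in {0,1,2,3,4} | out {0,1,2,3,4} | ==

Converged values:
  [0] {0,1,2,3,4}
  [1] {0,1,2,3,4}
  [2] {0,1,2,3,4}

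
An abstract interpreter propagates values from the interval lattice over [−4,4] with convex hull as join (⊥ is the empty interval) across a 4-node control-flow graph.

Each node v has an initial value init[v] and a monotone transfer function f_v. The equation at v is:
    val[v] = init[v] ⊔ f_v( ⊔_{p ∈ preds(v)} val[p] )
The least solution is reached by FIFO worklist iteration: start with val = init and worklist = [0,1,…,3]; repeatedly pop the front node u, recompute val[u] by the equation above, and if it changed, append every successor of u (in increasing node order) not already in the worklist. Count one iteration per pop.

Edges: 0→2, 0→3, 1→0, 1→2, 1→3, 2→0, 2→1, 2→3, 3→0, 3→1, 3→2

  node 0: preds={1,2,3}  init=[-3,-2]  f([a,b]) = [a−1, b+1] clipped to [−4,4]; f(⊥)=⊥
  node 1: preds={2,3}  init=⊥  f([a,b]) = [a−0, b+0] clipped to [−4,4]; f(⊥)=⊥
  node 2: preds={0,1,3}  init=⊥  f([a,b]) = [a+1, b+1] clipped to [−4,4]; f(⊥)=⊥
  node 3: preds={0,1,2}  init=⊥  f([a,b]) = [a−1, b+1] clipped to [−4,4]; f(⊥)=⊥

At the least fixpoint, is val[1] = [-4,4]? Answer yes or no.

yes

Iteration log — 17 steps:
  step 1. node 0  ⊔preds=⊥  new=[-3,-2]  stable
  step 2. node 1  ⊔preds=⊥  new=⊥  stable
  step 3. node 2  ⊔preds=[-3,-2]  new=[-2,-1]  old=⊥  +wl: 0,1
  step 4. node 3  ⊔preds=[-3,-1]  new=[-4,0]  old=⊥  +wl: 2
  step 5. node 0  ⊔preds=[-4,0]  new=[-4,1]  old=[-3,-2]  +wl: 3
  step 6. node 1  ⊔preds=[-4,0]  new=[-4,0]  old=⊥  +wl: 0
  step 7. node 2  ⊔preds=[-4,1]  new=[-3,2]  old=[-2,-1]  +wl: 1
  step 8. node 3  ⊔preds=[-4,2]  new=[-4,3]  old=[-4,0]  +wl: 2
  step 9. node 0  ⊔preds=[-4,3]  new=[-4,4]  old=[-4,1]  +wl: 3
  step 10. node 1  ⊔preds=[-4,3]  new=[-4,3]  old=[-4,0]  +wl: 0
  step 11. node 2  ⊔preds=[-4,4]  new=[-3,4]  old=[-3,2]  +wl: 1
  step 12. node 3  ⊔preds=[-4,4]  new=[-4,4]  old=[-4,3]  +wl: 2
  step 13. node 0  ⊔preds=[-4,4]  new=[-4,4]  stable
  step 14. node 1  ⊔preds=[-4,4]  new=[-4,4]  old=[-4,3]  +wl: 0,3
  step 15. node 2  ⊔preds=[-4,4]  new=[-3,4]  stable
  step 16. node 0  ⊔preds=[-4,4]  new=[-4,4]  stable
  step 17. node 3  ⊔preds=[-4,4]  new=[-4,4]  stable

Least fixpoint reached:
  node 0: [-4,4]
  node 1: [-4,4]
  node 2: [-3,4]
  node 3: [-4,4]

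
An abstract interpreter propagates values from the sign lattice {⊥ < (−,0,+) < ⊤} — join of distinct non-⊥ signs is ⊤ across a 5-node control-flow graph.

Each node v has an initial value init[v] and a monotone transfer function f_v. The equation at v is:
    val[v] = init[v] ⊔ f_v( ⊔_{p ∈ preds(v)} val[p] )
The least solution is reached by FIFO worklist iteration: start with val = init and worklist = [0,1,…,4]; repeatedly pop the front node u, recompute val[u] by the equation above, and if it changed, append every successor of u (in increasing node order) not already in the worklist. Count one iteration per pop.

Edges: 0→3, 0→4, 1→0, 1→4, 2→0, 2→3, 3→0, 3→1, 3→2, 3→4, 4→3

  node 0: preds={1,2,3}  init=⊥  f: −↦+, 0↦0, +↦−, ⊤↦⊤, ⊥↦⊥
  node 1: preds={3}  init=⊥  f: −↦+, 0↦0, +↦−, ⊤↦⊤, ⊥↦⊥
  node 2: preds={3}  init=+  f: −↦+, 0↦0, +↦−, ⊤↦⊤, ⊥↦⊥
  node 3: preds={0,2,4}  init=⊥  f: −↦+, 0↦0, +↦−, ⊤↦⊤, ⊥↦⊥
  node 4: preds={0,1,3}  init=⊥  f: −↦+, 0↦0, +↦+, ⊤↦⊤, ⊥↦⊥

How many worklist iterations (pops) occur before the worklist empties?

11

Worklist (11 pops):
  #1 pop 0: in=+ → − (was ⊥); enqueue []
  #2 pop 1: in=⊥ → ⊥ (no change)
  #3 pop 2: in=⊥ → + (no change)
  #4 pop 3: in=⊤ → ⊤ (was ⊥); enqueue [0,1,2]
  #5 pop 4: in=⊤ → ⊤ (was ⊥); enqueue [3]
  #6 pop 0: in=⊤ → ⊤ (was −); enqueue [4]
  #7 pop 1: in=⊤ → ⊤ (was ⊥); enqueue [0]
  #8 pop 2: in=⊤ → ⊤ (was +); enqueue []
  #9 pop 3: in=⊤ → ⊤ (no change)
  #10 pop 4: in=⊤ → ⊤ (no change)
  #11 pop 0: in=⊤ → ⊤ (no change)

Fixpoint:
  val[0] = ⊤
  val[1] = ⊤
  val[2] = ⊤
  val[3] = ⊤
  val[4] = ⊤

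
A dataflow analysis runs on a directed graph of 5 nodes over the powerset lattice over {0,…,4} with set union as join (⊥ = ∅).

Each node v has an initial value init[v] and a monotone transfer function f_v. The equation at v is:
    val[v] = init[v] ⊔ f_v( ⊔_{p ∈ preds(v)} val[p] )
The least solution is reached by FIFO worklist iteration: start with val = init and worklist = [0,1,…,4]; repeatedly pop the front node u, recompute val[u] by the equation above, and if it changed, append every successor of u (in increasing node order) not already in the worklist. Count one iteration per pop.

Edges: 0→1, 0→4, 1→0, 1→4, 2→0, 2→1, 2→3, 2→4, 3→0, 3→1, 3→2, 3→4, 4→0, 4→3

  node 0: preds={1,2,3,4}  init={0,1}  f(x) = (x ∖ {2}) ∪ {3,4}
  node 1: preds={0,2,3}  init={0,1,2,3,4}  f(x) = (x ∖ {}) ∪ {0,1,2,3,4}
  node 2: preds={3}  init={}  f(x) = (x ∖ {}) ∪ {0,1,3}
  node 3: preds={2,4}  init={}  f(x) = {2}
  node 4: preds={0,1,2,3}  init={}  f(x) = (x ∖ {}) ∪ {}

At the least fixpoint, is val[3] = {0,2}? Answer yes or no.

Iteration log — 12 steps:
  step 1. node 0  ⊔preds={0,1,2,3,4}  new={0,1,3,4}  old={0,1}  +wl: 
  step 2. node 1  ⊔preds={0,1,3,4}  new={0,1,2,3,4}  stable
  step 3. node 2  ⊔preds={}  new={0,1,3}  old={}  +wl: 0,1
  step 4. node 3  ⊔preds={0,1,3}  new={2}  old={}  +wl: 2
  step 5. node 4  ⊔preds={0,1,2,3,4}  new={0,1,2,3,4}  old={}  +wl: 3
  step 6. node 0  ⊔preds={0,1,2,3,4}  new={0,1,3,4}  stable
  step 7. node 1  ⊔preds={0,1,2,3,4}  new={0,1,2,3,4}  stable
  step 8. node 2  ⊔preds={2}  new={0,1,2,3}  old={0,1,3}  +wl: 0,1,4
  step 9. node 3  ⊔preds={0,1,2,3,4}  new={2}  stable
  step 10. node 0  ⊔preds={0,1,2,3,4}  new={0,1,3,4}  stable
  step 11. node 1  ⊔preds={0,1,2,3,4}  new={0,1,2,3,4}  stable
  step 12. node 4  ⊔preds={0,1,2,3,4}  new={0,1,2,3,4}  stable

Least fixpoint reached:
  node 0: {0,1,3,4}
  node 1: {0,1,2,3,4}
  node 2: {0,1,2,3}
  node 3: {2}
  node 4: {0,1,2,3,4}

no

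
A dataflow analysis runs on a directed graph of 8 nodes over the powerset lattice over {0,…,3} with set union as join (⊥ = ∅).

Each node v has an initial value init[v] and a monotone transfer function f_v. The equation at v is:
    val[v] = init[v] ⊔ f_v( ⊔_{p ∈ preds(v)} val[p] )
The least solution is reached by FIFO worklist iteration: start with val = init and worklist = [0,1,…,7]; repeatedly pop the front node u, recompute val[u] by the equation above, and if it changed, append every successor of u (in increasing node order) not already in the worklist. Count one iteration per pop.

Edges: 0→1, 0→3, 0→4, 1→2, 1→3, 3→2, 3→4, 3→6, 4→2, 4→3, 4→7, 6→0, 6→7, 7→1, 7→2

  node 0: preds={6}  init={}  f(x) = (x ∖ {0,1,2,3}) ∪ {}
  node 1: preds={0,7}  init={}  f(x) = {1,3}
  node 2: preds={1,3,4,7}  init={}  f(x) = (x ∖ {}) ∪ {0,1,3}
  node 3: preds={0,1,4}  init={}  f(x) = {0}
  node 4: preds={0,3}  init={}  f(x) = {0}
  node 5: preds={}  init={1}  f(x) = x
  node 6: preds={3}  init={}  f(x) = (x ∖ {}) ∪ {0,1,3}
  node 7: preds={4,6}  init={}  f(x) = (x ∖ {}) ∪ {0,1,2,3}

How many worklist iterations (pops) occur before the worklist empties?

Trace (12 dequeues):
  [1] u=0 | in {} | out {} | ==
  [2] u=1 | in {} | out {1,3} | prev {} | push {}
  [3] u=2 | in {1,3} | out {0,1,3} | prev {} | push {}
  [4] u=3 | in {1,3} | out {0} | prev {} | push {2}
  [5] u=4 | in {0} | out {0} | prev {} | push {3}
  [6] u=5 | in {} | out {1} | ==
  [7] u=6 | in {0} | out {0,1,3} | prev {} | push {0}
  [8] u=7 | in {0,1,3} | out {0,1,2,3} | prev {} | push {1}
  [9] u=2 | in {0,1,2,3} | out {0,1,2,3} | prev {0,1,3} | push {}
  [10] u=3 | in {0,1,3} | out {0} | ==
  [11] u=0 | in {0,1,3} | out {} | ==
  [12] u=1 | in {0,1,2,3} | out {1,3} | ==

Converged values:
  [0] {}
  [1] {1,3}
  [2] {0,1,2,3}
  [3] {0}
  [4] {0}
  [5] {1}
  [6] {0,1,3}
  [7] {0,1,2,3}

12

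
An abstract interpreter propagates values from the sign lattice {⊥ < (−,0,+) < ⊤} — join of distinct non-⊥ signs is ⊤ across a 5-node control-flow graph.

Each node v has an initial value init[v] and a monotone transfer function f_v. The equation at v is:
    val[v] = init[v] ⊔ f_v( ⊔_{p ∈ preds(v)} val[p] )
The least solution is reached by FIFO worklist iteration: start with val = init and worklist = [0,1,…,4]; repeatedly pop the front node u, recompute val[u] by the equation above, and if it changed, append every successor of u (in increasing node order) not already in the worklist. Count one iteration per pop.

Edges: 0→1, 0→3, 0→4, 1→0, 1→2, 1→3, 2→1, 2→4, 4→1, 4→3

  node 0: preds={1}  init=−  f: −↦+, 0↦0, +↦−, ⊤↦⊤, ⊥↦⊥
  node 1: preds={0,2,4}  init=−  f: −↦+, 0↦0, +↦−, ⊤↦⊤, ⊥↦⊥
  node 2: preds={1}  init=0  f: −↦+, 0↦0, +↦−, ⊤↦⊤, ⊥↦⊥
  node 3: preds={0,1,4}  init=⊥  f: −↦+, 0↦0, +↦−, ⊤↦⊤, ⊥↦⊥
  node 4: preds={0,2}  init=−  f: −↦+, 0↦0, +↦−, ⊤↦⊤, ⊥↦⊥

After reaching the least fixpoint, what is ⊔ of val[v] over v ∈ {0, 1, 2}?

⊤

Worklist (8 pops):
  #1 pop 0: in=− → ⊤ (was −); enqueue []
  #2 pop 1: in=⊤ → ⊤ (was −); enqueue [0]
  #3 pop 2: in=⊤ → ⊤ (was 0); enqueue [1]
  #4 pop 3: in=⊤ → ⊤ (was ⊥); enqueue []
  #5 pop 4: in=⊤ → ⊤ (was −); enqueue [3]
  #6 pop 0: in=⊤ → ⊤ (no change)
  #7 pop 1: in=⊤ → ⊤ (no change)
  #8 pop 3: in=⊤ → ⊤ (no change)

Fixpoint:
  val[0] = ⊤
  val[1] = ⊤
  val[2] = ⊤
  val[3] = ⊤
  val[4] = ⊤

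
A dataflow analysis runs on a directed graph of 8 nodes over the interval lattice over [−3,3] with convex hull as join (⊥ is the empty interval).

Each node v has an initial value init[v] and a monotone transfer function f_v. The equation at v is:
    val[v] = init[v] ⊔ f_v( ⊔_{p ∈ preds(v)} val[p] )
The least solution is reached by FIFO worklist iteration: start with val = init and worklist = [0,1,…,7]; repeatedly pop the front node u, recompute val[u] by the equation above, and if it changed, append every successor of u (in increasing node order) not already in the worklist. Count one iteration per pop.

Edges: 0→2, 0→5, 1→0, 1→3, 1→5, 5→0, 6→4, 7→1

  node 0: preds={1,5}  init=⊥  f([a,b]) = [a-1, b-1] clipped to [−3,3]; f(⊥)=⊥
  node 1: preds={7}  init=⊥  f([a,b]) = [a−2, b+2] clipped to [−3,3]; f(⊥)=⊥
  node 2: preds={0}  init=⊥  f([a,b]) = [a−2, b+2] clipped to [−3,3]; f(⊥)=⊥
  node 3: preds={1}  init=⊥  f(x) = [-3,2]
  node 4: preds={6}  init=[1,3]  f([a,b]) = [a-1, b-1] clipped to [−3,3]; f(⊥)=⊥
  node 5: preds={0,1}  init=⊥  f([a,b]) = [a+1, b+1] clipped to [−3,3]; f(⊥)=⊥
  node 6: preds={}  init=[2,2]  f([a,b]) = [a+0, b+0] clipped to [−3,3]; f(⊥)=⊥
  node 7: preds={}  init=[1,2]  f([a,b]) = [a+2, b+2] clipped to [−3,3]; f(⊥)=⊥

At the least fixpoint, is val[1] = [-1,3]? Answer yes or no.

yes

Trace (12 dequeues):
  [1] u=0 | in ⊥ | out ⊥ | ==
  [2] u=1 | in [1,2] | out [-1,3] | prev ⊥ | push {0}
  [3] u=2 | in ⊥ | out ⊥ | ==
  [4] u=3 | in [-1,3] | out [-3,2] | prev ⊥ | push {}
  [5] u=4 | in [2,2] | out [1,3] | ==
  [6] u=5 | in [-1,3] | out [0,3] | prev ⊥ | push {}
  [7] u=6 | in ⊥ | out [2,2] | ==
  [8] u=7 | in ⊥ | out [1,2] | ==
  [9] u=0 | in [-1,3] | out [-2,2] | prev ⊥ | push {2,5}
  [10] u=2 | in [-2,2] | out [-3,3] | prev ⊥ | push {}
  [11] u=5 | in [-2,3] | out [-1,3] | prev [0,3] | push {0}
  [12] u=0 | in [-1,3] | out [-2,2] | ==

Converged values:
  [0] [-2,2]
  [1] [-1,3]
  [2] [-3,3]
  [3] [-3,2]
  [4] [1,3]
  [5] [-1,3]
  [6] [2,2]
  [7] [1,2]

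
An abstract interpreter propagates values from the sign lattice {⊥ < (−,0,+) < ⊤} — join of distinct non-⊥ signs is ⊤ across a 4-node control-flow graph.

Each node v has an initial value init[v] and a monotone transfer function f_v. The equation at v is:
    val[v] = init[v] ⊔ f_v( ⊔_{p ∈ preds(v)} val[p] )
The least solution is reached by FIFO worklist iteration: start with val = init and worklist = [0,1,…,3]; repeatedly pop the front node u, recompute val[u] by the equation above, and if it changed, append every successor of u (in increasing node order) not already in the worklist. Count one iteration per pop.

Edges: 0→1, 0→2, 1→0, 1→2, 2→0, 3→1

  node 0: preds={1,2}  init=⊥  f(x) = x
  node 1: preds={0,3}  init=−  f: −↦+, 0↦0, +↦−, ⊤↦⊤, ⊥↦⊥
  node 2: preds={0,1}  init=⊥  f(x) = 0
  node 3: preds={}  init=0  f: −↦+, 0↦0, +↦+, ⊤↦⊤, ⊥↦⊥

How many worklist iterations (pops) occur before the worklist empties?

7

Trace (7 dequeues):
  [1] u=0 | in − | out − | prev ⊥ | push {}
  [2] u=1 | in ⊤ | out ⊤ | prev − | push {0}
  [3] u=2 | in ⊤ | out 0 | prev ⊥ | push {}
  [4] u=3 | in ⊥ | out 0 | ==
  [5] u=0 | in ⊤ | out ⊤ | prev − | push {1,2}
  [6] u=1 | in ⊤ | out ⊤ | ==
  [7] u=2 | in ⊤ | out 0 | ==

Converged values:
  [0] ⊤
  [1] ⊤
  [2] 0
  [3] 0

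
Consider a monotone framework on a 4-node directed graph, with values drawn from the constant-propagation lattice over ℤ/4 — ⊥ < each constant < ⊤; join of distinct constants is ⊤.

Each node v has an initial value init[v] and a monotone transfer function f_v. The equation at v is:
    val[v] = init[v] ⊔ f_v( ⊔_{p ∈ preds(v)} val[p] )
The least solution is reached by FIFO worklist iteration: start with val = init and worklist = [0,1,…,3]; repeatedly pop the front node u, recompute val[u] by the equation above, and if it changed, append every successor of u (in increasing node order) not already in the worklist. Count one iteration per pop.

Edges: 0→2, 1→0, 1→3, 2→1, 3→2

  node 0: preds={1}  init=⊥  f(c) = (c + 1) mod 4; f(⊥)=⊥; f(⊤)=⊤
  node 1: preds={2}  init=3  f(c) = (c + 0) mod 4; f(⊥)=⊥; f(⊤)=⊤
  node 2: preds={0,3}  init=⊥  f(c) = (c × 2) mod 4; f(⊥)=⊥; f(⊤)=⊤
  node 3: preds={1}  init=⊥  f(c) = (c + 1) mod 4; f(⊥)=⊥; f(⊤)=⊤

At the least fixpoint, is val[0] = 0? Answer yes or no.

Iteration log — 10 steps:
  step 1. node 0  ⊔preds=3  new=0  old=⊥  +wl: 
  step 2. node 1  ⊔preds=⊥  new=3  stable
  step 3. node 2  ⊔preds=0  new=0  old=⊥  +wl: 1
  step 4. node 3  ⊔preds=3  new=0  old=⊥  +wl: 2
  step 5. node 1  ⊔preds=0  new=⊤  old=3  +wl: 0,3
  step 6. node 2  ⊔preds=0  new=0  stable
  step 7. node 0  ⊔preds=⊤  new=⊤  old=0  +wl: 2
  step 8. node 3  ⊔preds=⊤  new=⊤  old=0  +wl: 
  step 9. node 2  ⊔preds=⊤  new=⊤  old=0  +wl: 1
  step 10. node 1  ⊔preds=⊤  new=⊤  stable

Least fixpoint reached:
  node 0: ⊤
  node 1: ⊤
  node 2: ⊤
  node 3: ⊤

no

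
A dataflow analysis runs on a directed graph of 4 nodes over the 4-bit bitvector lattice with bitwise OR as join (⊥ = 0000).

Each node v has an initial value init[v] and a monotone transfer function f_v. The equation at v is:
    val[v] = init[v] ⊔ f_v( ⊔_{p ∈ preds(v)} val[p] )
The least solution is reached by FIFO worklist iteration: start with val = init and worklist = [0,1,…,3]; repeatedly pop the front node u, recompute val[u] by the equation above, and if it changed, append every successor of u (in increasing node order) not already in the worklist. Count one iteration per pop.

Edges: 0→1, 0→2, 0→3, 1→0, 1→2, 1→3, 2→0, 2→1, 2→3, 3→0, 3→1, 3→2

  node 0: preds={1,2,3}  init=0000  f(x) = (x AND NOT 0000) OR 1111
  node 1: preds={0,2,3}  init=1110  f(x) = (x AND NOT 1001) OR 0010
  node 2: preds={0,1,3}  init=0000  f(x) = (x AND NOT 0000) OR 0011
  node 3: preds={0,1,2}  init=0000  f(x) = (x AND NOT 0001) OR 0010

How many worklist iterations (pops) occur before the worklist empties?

Worklist (7 pops):
  #1 pop 0: in=1110 → 1111 (was 0000); enqueue []
  #2 pop 1: in=1111 → 1110 (no change)
  #3 pop 2: in=1111 → 1111 (was 0000); enqueue [0,1]
  #4 pop 3: in=1111 → 1110 (was 0000); enqueue [2]
  #5 pop 0: in=1111 → 1111 (no change)
  #6 pop 1: in=1111 → 1110 (no change)
  #7 pop 2: in=1111 → 1111 (no change)

Fixpoint:
  val[0] = 1111
  val[1] = 1110
  val[2] = 1111
  val[3] = 1110

7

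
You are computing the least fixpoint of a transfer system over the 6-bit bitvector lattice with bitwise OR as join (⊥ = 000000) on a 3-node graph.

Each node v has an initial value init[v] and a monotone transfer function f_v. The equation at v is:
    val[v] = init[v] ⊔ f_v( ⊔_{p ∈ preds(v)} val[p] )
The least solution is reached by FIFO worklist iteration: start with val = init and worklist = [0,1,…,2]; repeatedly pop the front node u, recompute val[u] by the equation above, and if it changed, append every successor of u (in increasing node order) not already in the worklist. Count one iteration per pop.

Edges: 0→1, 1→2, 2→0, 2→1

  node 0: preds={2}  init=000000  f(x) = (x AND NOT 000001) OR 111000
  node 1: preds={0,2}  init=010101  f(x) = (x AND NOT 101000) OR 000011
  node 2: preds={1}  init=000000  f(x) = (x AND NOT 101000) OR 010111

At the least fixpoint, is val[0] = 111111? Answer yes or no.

Worklist (5 pops):
  #1 pop 0: in=000000 → 111000 (was 000000); enqueue []
  #2 pop 1: in=111000 → 010111 (was 010101); enqueue []
  #3 pop 2: in=010111 → 010111 (was 000000); enqueue [0,1]
  #4 pop 0: in=010111 → 111110 (was 111000); enqueue []
  #5 pop 1: in=111111 → 010111 (no change)

Fixpoint:
  val[0] = 111110
  val[1] = 010111
  val[2] = 010111

no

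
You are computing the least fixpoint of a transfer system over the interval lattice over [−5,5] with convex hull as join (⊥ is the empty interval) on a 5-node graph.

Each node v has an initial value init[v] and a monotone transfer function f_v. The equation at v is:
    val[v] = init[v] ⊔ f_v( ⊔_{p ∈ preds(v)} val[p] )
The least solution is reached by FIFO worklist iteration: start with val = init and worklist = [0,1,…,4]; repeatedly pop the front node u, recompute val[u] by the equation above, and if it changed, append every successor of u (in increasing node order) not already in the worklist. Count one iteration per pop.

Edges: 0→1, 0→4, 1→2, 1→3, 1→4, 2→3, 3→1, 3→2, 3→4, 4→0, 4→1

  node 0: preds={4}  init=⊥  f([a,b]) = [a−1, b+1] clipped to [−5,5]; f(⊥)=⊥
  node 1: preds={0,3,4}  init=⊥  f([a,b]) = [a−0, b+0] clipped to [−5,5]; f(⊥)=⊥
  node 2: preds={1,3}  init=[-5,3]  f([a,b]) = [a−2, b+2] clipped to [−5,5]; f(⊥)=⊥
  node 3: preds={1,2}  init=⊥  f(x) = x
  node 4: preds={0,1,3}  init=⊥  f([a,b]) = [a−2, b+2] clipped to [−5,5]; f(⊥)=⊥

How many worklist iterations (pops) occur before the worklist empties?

12

Worklist (12 pops):
  #1 pop 0: in=⊥ → ⊥ (no change)
  #2 pop 1: in=⊥ → ⊥ (no change)
  #3 pop 2: in=⊥ → [-5,3] (no change)
  #4 pop 3: in=[-5,3] → [-5,3] (was ⊥); enqueue [1,2]
  #5 pop 4: in=[-5,3] → [-5,5] (was ⊥); enqueue [0]
  #6 pop 1: in=[-5,5] → [-5,5] (was ⊥); enqueue [3,4]
  #7 pop 2: in=[-5,5] → [-5,5] (was [-5,3]); enqueue []
  #8 pop 0: in=[-5,5] → [-5,5] (was ⊥); enqueue [1]
  #9 pop 3: in=[-5,5] → [-5,5] (was [-5,3]); enqueue [2]
  #10 pop 4: in=[-5,5] → [-5,5] (no change)
  #11 pop 1: in=[-5,5] → [-5,5] (no change)
  #12 pop 2: in=[-5,5] → [-5,5] (no change)

Fixpoint:
  val[0] = [-5,5]
  val[1] = [-5,5]
  val[2] = [-5,5]
  val[3] = [-5,5]
  val[4] = [-5,5]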